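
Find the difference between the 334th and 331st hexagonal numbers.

334·(2·334 − 1) = 222778 and 331·(2·331 − 1) = 218791.
Difference: 222778 − 218791 = 3987.

3987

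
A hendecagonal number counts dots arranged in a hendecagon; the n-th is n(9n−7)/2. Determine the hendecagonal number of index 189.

189·(9·189 − 7)/2 = 189·1694/2 = 189·847 = 160083.

160083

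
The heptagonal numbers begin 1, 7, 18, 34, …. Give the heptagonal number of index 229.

130759

229·(5·229 − 3)/2 = 229·1142/2 = 229·571 = 130759.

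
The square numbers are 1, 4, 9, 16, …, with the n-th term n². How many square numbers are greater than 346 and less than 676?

The n-th square number is n².
Smallest index with value > 346: n = 19 (giving 361).
Largest index with value < 676: n = 25 (giving 625).
Indices 19 through 25: 7 terms.

7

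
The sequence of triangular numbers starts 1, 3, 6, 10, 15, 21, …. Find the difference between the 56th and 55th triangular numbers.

56

Consecutive triangular numbers differ by n: T_{56} − T_{55} = 56.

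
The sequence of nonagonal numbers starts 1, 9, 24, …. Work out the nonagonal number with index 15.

750

The 15th nonagonal number is n(7n−5)/2 with n = 15.
15·(7·15 − 5)/2 = 15·100/2 = 15·50 = 750.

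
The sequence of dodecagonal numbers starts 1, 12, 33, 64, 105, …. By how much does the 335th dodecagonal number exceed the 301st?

335·(5·335 − 4) = 559785 and 301·(5·301 − 4) = 451801.
Difference: 559785 − 451801 = 107984.

107984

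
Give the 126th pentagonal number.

23751

The 126th pentagonal number is n(3n−1)/2 with n = 126.
126·(3·126 − 1)/2 = 126·377/2 = 23751.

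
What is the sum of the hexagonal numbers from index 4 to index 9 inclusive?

Σ i(2i−1) = 2Σi² − Σi over i = 4..9.
Σi = 45 − 6 = 39 and Σi² = 285 − 14 = 271.
2·271 − 1·39 = 503.

503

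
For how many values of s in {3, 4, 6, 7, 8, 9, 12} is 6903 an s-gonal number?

2

s = 3: P(3, 117) = 6903. ✓
s = 4: P(4, 83) = 6889 and P(4, 84) = 7056; 6903 is not s-gonal.
s = 6: P(6, 59) = 6903. ✓
s = 7: P(7, 52) = 6682 and P(7, 53) = 6943; 6903 is not s-gonal.
s = 8: P(8, 48) = 6816 and P(8, 49) = 7105; 6903 is not s-gonal.
s = 9: P(9, 44) = 6666 and P(9, 45) = 6975; 6903 is not s-gonal.
s = 12: P(12, 37) = 6697 and P(12, 38) = 7068; 6903 is not s-gonal.
Hits: s ∈ {3, 6} → 2.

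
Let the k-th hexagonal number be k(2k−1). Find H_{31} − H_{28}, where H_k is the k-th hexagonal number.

31·(2·31 − 1) = 1891 and 28·(2·28 − 1) = 1540.
Difference: 1891 − 1540 = 351.

351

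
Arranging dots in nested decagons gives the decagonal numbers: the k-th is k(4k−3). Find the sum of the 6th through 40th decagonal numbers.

85925

Σ i(4i−3) = 4Σi² − 3Σi over i = 6..40.
Σi = 820 − 15 = 805 and Σi² = 22140 − 55 = 22085.
4·22085 − 3·805 = 85925.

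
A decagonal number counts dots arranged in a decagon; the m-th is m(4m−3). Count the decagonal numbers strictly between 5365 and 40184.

63

The n-th decagonal number is n(4n−3).
Smallest index with value > 5365: n = 38 (giving 5662).
Largest index with value < 40184: n = 100 (giving 39700).
Indices 38 through 100: 63 terms.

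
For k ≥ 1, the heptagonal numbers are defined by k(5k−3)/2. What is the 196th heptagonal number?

The 196th heptagonal number is n(5n−3)/2 with n = 196.
196·(5·196 − 3)/2 = 196·977/2 = 95746.

95746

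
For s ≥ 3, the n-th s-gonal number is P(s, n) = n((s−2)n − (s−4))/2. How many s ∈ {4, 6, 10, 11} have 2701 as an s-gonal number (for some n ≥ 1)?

s = 4: P(4, 51) = 2601 and P(4, 52) = 2704; 2701 is not s-gonal.
s = 6: P(6, 37) = 2701. ✓
s = 10: P(10, 26) = 2626 and P(10, 27) = 2835; 2701 is not s-gonal.
s = 11: P(11, 24) = 2508 and P(11, 25) = 2725; 2701 is not s-gonal.
Hits: s ∈ {6} → 1.

1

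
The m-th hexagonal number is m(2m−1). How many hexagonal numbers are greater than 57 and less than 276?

The n-th hexagonal number is n(2n−1).
Smallest index with value > 57: n = 6 (giving 66).
Largest index with value < 276: n = 11 (giving 231).
Indices 6 through 11: 6 terms.

6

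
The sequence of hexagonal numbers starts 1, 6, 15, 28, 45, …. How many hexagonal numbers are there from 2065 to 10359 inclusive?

40

The n-th hexagonal number is n(2n−1).
Smallest index with value ≥ 2065: n = 33 (giving 2145).
Largest index with value ≤ 10359: n = 72 (giving 10296).
Indices 33 through 72: 40 terms.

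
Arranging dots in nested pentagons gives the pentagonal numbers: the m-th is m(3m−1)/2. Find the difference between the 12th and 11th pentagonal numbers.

34

Consecutive pentagonal numbers differ by 3n − 2: here 3·12 − 2 = 34.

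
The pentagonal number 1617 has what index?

33

Set n(3n−1)/2 = 1617, giving 3n² − n − 3234 = 0.
The discriminant is 1 + 24·1617 = 38809, and √38809 = 197.
So n = (1 + 197) / 6 = 198/6 = 33.
Check: 33·(3·33 − 1)/2 = 1617. ✓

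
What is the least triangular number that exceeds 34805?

Solve n(n+1)/2 > 34805 for integer n.
The largest n with value ≤ 34805 is 263 (since 34716 ≤ 34805 < 34980), so the first above is n = 264, value 34980.

34980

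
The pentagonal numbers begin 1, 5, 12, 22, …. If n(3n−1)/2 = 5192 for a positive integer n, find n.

Set n(3n−1)/2 = 5192, giving 3n² − n − 10384 = 0.
So n = (1 + 353) / 6 = 354/6 = 59.
Check: 59·(3·59 − 1)/2 = 5192. ✓

59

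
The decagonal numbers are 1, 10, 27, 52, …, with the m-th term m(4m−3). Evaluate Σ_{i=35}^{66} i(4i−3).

332496

Σ i(4i−3) = 4Σi² − 3Σi over i = 35..66.
Σi = 2211 − 595 = 1616 and Σi² = 98021 − 13685 = 84336.
4·84336 − 3·1616 = 332496.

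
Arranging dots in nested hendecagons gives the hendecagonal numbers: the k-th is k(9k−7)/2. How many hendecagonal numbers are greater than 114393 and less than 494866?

173

The n-th hendecagonal number is n(9n−7)/2.
Smallest index with value > 114393: n = 160 (giving 114640).
Largest index with value < 494866: n = 332 (giving 494846).
Indices 160 through 332: 173 terms.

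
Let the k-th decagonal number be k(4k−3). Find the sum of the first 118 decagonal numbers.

Σ i(4i−3) = 4Σi² − 3Σi over i = 1..118.
Σi = 7021 and Σi² = 554659.
4·554659 − 3·7021 = 2197573.

2197573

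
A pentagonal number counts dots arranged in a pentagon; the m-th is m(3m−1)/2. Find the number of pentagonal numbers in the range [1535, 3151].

14

The n-th pentagonal number is n(3n−1)/2.
Smallest index with value ≥ 1535: n = 33 (giving 1617).
Largest index with value ≤ 3151: n = 46 (giving 3151).
Indices 33 through 46: 14 terms.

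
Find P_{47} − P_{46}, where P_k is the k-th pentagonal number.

Consecutive pentagonal numbers differ by 3n − 2: here 3·47 − 2 = 139.

139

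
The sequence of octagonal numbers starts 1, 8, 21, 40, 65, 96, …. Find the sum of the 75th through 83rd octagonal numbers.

167265

Σ i(3i−2) = 3Σi² − 2Σi over i = 75..83.
Σi = 3486 − 2775 = 711 and Σi² = 194054 − 137825 = 56229.
3·56229 − 2·711 = 167265.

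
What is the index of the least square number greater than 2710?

53

Solve n² > 2710 for integer n.
The largest n with value ≤ 2710 is 52 (since 2704 ≤ 2710 < 2809), so the first above is n = 53, value 2809.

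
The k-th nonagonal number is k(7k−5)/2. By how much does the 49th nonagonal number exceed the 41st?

49·(7·49 − 5)/2 = 8281 and 41·(7·41 − 5)/2 = 5781.
Difference: 8281 − 5781 = 2500.

2500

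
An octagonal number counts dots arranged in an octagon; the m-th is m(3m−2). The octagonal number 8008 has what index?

52

Set n(3n−2) = 8008, giving 3n² − 2n − 8008 = 0.
The discriminant is 4 + 12·8008 = 96100, and √96100 = 310.
So n = (2 + 310) / 6 = 312/6 = 52.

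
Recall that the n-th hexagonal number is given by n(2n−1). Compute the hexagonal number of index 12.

The 12th hexagonal number is n(2n−1) with n = 12.
12·(2·12 − 1) = 12·23 = 276.

276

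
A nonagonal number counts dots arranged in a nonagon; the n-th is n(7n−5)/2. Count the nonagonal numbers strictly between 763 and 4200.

The n-th nonagonal number is n(7n−5)/2.
Smallest index with value > 763: n = 16 (giving 856).
Largest index with value < 4200: n = 34 (giving 3961).
Indices 16 through 34: 19 terms.

19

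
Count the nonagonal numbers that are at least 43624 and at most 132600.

The n-th nonagonal number is n(7n−5)/2.
Smallest index with value ≥ 43624: n = 112 (giving 43624).
Largest index with value ≤ 132600: n = 195 (giving 132600).
Indices 112 through 195: 84 terms.

84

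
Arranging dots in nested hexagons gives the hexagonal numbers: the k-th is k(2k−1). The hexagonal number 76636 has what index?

196

Set n(2n−1) = 76636, giving 2n² − n − 76636 = 0.
So n = (1 + 783) / 4 = 784/4 = 196.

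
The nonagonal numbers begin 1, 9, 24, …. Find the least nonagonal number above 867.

969

Solve n(7n−5)/2 > 867 for integer n.
The largest n with value ≤ 867 is 16 (since 856 ≤ 867 < 969), so the first above is n = 17, value 969.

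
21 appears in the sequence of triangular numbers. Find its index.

Set n(n+1)/2 = 21, giving n² + n − 42 = 0.
The discriminant is 1 + 8·21 = 169, and √169 = 13.
So n = (-1 + 13) / 2 = 12/2 = 6.

6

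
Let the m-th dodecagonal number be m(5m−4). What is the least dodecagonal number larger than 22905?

23529

Solve n(5n−4) > 22905 for integer n.
The largest n with value ≤ 22905 is 68 (since 22848 ≤ 22905 < 23529), so the first above is n = 69, value 23529.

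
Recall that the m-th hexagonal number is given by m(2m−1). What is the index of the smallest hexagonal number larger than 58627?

172

Solve n(2n−1) > 58627 for integer n.
The largest n with value ≤ 58627 is 171 (since 58311 ≤ 58627 < 58996), so the first above is n = 172, value 58996.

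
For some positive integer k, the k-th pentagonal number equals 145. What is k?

10

Set n(3n−1)/2 = 145, giving 3n² − n − 290 = 0.
The discriminant is 1 + 24·145 = 3481, and √3481 = 59.
So n = (1 + 59) / 6 = 60/6 = 10.
Check: 10·(3·10 − 1)/2 = 145. ✓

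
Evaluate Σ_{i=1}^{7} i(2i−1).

Σ i(2i−1) = 2Σi² − Σi over i = 1..7.
Σi = 28 and Σi² = 140.
2·140 − 1·28 = 252.

252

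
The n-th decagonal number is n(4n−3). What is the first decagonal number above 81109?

81367

Solve n(4n−3) > 81109 for integer n.
The largest n with value ≤ 81109 is 142 (since 80230 ≤ 81109 < 81367), so the first above is n = 143, value 81367.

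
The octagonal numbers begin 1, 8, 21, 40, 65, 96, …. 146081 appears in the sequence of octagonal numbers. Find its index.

Set n(3n−2) = 146081, giving 3n² − 2n − 146081 = 0.
The discriminant is 4 + 12·146081 = 1752976, and √1752976 = 1324.
So n = (2 + 1324) / 6 = 1326/6 = 221.
Check: 221·(3·221 − 2) = 146081. ✓

221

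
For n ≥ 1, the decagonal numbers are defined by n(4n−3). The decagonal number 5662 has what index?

38

Set n(4n−3) = 5662, giving 4n² − 3n − 5662 = 0.
So n = (3 + 301) / 8 = 304/8 = 38.
Check: 38·(4·38 − 3) = 5662. ✓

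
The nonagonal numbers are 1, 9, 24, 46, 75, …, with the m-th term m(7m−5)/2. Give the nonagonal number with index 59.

59·(7·59 − 5)/2 = 59·408/2 = 59·204 = 12036.

12036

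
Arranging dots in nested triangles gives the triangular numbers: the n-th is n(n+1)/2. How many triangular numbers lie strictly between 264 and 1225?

26

The n-th triangular number is n(n+1)/2.
Smallest index with value > 264: n = 23 (giving 276).
Largest index with value < 1225: n = 48 (giving 1176).
Indices 23 through 48: 26 terms.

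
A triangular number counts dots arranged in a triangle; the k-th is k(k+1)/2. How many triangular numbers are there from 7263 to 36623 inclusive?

The n-th triangular number is n(n+1)/2.
Smallest index with value ≥ 7263: n = 121 (giving 7381).
Largest index with value ≤ 36623: n = 270 (giving 36585).
Indices 121 through 270: 150 terms.

150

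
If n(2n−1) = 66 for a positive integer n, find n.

Set n(2n−1) = 66, giving 2n² − n − 66 = 0.
So n = (1 + 23) / 4 = 24/4 = 6.

6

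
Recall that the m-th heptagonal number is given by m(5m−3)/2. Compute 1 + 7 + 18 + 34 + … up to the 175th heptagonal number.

Σ i(5i−3)/2 = (5Σi² − 3Σi) / 2 over i = 1..175.
Σi = 15400 and Σi² = 1801800.
(5·1801800 − 3·15400) / 2 = 8962800/2 = 4481400.

4481400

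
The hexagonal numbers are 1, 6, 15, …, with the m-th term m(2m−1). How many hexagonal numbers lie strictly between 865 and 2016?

The n-th hexagonal number is n(2n−1).
Smallest index with value > 865: n = 22 (giving 946).
Largest index with value < 2016: n = 31 (giving 1891).
Indices 22 through 31: 10 terms.

10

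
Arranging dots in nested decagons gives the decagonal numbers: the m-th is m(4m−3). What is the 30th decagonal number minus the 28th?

30·(4·30 − 3) = 3510 and 28·(4·28 − 3) = 3052.
Difference: 3510 − 3052 = 458.

458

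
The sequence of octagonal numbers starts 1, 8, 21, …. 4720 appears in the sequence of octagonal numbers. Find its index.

Set n(3n−2) = 4720, giving 3n² − 2n − 4720 = 0.
So n = (2 + 238) / 6 = 240/6 = 40.
Check: 40·(3·40 − 2) = 4720. ✓

40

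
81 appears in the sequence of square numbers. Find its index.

9

We need n² = 81, so n = √81 = 9.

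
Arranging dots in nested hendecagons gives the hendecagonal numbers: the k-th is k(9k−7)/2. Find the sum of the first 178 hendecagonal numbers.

8475292

Σ i(9i−7)/2 = (9Σi² − 7Σi) / 2 over i = 1..178.
Σi = 15931 and Σi² = 1895789.
(9·1895789 − 7·15931) / 2 = 16950584/2 = 8475292.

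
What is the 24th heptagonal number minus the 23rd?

Consecutive heptagonal numbers differ by 5n − 4: here 5·24 − 4 = 116.

116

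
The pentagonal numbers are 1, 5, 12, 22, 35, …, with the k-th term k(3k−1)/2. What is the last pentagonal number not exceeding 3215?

3151

Solve n(3n−1)/2 ≤ 3215 for integer n.
n = 46 gives 3151 ≤ 3215, while n = 47 gives 3290 > 3215; so the answer is 3151.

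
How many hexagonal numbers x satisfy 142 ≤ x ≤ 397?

The n-th hexagonal number is n(2n−1).
Smallest index with value ≥ 142: n = 9 (giving 153).
Largest index with value ≤ 397: n = 14 (giving 378).
Indices 9 through 14: 6 terms.

6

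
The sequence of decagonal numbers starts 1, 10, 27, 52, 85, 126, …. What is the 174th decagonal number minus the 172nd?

174·(4·174 − 3) = 120582 and 172·(4·172 − 3) = 117820.
Difference: 120582 − 117820 = 2762.

2762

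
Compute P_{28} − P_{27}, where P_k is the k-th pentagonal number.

Consecutive pentagonal numbers differ by 3n − 2: here 3·28 − 2 = 82.

82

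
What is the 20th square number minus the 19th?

39

n² − (n−1)² = 2n − 1, so 20² − 19² = 2·20 − 1 = 39.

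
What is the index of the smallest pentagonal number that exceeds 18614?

112

Solve n(3n−1)/2 > 18614 for integer n.
The largest n with value ≤ 18614 is 111 (since 18426 ≤ 18614 < 18760), so the first above is n = 112, value 18760.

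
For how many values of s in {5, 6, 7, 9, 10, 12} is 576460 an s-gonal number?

1

s = 5: P(5, 620) = 576290 and P(5, 621) = 578151; 576460 is not s-gonal.
s = 6: P(6, 537) = 576201 and P(6, 538) = 578350; 576460 is not s-gonal.
s = 7: P(7, 480) = 575280 and P(7, 481) = 577681; 576460 is not s-gonal.
s = 9: P(9, 406) = 575911 and P(9, 407) = 578754; 576460 is not s-gonal.
s = 10: P(10, 380) = 576460. ✓
s = 12: P(12, 339) = 573249 and P(12, 340) = 576640; 576460 is not s-gonal.
Hits: s ∈ {10} → 1.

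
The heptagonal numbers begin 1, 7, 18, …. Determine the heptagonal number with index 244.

148474

The 244th heptagonal number is n(5n−3)/2 with n = 244.
244·(5·244 − 3)/2 = 244·1217/2 = 148474.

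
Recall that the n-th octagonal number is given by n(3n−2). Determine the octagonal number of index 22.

1408

The 22nd octagonal number is n(3n−2) with n = 22.
22·(3·22 − 2) = 22·64 = 1408.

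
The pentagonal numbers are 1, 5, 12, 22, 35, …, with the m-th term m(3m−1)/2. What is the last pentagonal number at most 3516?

3432

Solve n(3n−1)/2 ≤ 3516 for integer n.
n = 48 gives 3432 ≤ 3516, while n = 49 gives 3577 > 3516; so the answer is 3432.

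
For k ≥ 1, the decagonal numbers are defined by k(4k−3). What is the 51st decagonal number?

The 51st decagonal number is n(4n−3) with n = 51.
51·(4·51 − 3) = 51·201 = 10251.

10251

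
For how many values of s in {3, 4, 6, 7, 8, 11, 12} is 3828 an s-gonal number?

s = 3: P(3, 87) = 3828. ✓
s = 4: P(4, 61) = 3721 and P(4, 62) = 3844; 3828 is not s-gonal.
s = 6: P(6, 44) = 3828. ✓
s = 7: P(7, 39) = 3744 and P(7, 40) = 3940; 3828 is not s-gonal.
s = 8: P(8, 36) = 3816 and P(8, 37) = 4033; 3828 is not s-gonal.
s = 11: P(11, 29) = 3683 and P(11, 30) = 3945; 3828 is not s-gonal.
s = 12: P(12, 28) = 3808 and P(12, 29) = 4089; 3828 is not s-gonal.
Hits: s ∈ {3, 6} → 2.

2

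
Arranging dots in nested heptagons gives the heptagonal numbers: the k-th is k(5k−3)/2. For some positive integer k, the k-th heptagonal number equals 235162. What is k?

307

Set n(5n−3)/2 = 235162, giving 5n² − 3n − 470324 = 0.
So n = (3 + 3067) / 10 = 3070/10 = 307.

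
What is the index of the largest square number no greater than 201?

Solve n² ≤ 201 for integer n.
n = 14 gives 196 ≤ 201, while n = 15 gives 225 > 201; so the answer is index 14.

14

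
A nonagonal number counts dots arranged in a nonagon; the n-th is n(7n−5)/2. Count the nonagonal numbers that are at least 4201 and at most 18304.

37

The n-th nonagonal number is n(7n−5)/2.
Smallest index with value ≥ 4201: n = 36 (giving 4446).
Largest index with value ≤ 18304: n = 72 (giving 17964).
Indices 36 through 72: 37 terms.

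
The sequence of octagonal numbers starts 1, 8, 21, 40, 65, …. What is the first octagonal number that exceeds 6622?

Solve n(3n−2) > 6622 for integer n.
The largest n with value ≤ 6622 is 47 (since 6533 ≤ 6622 < 6816), so the first above is n = 48, value 6816.

6816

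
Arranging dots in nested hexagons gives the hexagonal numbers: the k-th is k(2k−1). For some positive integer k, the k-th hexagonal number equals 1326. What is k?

26

Set n(2n−1) = 1326, giving 2n² − n − 1326 = 0.
The discriminant is 1 + 8·1326 = 10609, and √10609 = 103.
So n = (1 + 103) / 4 = 104/4 = 26.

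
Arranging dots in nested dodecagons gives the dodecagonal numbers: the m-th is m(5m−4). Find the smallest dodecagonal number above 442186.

Solve n(5n−4) > 442186 for integer n.
The largest n with value ≤ 442186 is 297 (since 439857 ≤ 442186 < 442828), so the first above is n = 298, value 442828.

442828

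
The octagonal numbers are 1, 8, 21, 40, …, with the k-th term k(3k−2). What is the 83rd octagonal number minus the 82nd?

Consecutive octagonal numbers differ by 6n − 5: here 6·83 − 5 = 493.

493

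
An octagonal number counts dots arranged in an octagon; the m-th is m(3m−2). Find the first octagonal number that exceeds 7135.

7400

Solve n(3n−2) > 7135 for integer n.
The largest n with value ≤ 7135 is 49 (since 7105 ≤ 7135 < 7400), so the first above is n = 50, value 7400.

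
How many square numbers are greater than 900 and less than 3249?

26

The n-th square number is n².
Smallest index with value > 900: n = 31 (giving 961).
Largest index with value < 3249: n = 56 (giving 3136).
Indices 31 through 56: 26 terms.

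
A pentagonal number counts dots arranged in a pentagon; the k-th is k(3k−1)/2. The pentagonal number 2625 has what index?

Set n(3n−1)/2 = 2625, giving 3n² − n − 5250 = 0.
So n = (1 + 251) / 6 = 252/6 = 42.

42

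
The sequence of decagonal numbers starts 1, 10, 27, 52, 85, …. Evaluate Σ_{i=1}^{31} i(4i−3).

40176

Σ i(4i−3) = 4Σi² − 3Σi over i = 1..31.
Σi = 496 and Σi² = 10416.
4·10416 − 3·496 = 40176.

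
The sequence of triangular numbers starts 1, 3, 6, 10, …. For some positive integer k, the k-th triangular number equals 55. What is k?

Set n(n+1)/2 = 55, giving n² + n − 110 = 0.
The discriminant is 1 + 8·55 = 441, and √441 = 21.
So n = (-1 + 21) / 2 = 20/2 = 10.
Check: 10·11/2 = 55. ✓

10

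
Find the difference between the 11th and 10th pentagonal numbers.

Consecutive pentagonal numbers differ by 3n − 2: here 3·11 − 2 = 31.

31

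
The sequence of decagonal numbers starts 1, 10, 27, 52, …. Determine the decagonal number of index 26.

The 26th decagonal number is n(4n−3) with n = 26.
26·(4·26 − 3) = 26·101 = 2626.

2626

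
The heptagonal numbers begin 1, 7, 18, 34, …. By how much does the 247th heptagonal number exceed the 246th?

Consecutive heptagonal numbers differ by 5n − 4: here 5·247 − 4 = 1231.

1231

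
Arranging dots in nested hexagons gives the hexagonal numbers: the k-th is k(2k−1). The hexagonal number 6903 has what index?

Set n(2n−1) = 6903, giving 2n² − n − 6903 = 0.
So n = (1 + 235) / 4 = 236/4 = 59.
Check: 59·(2·59 − 1) = 6903. ✓

59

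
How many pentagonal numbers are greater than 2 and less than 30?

The n-th pentagonal number is n(3n−1)/2.
Smallest index with value > 2: n = 2 (giving 5).
Largest index with value < 30: n = 4 (giving 22).
Indices 2 through 4: 3 terms.

3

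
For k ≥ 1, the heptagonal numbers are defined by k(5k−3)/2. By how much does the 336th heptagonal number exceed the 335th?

1676

Consecutive heptagonal numbers differ by 5n − 4: here 5·336 − 4 = 1676.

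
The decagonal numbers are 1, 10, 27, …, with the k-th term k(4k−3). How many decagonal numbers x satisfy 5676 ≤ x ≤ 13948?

The n-th decagonal number is n(4n−3).
Smallest index with value ≥ 5676: n = 39 (giving 5967).
Largest index with value ≤ 13948: n = 59 (giving 13747).
Indices 39 through 59: 21 terms.

21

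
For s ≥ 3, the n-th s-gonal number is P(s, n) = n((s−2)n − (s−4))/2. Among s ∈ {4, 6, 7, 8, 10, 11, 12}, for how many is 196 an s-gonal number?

s = 4: P(4, 14) = 196. ✓
s = 6: P(6, 10) = 190 and P(6, 11) = 231; 196 is not s-gonal.
s = 7: P(7, 9) = 189 and P(7, 10) = 235; 196 is not s-gonal.
s = 8: P(8, 8) = 176 and P(8, 9) = 225; 196 is not s-gonal.
s = 10: P(10, 7) = 175 and P(10, 8) = 232; 196 is not s-gonal.
s = 11: P(11, 7) = 196. ✓
s = 12: P(12, 6) = 156 and P(12, 7) = 217; 196 is not s-gonal.
Hits: s ∈ {4, 11} → 2.

2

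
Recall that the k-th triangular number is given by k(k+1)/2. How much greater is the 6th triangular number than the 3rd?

6·7/2 = 21 and 3·4/2 = 6.
Difference: 21 − 6 = 15.

15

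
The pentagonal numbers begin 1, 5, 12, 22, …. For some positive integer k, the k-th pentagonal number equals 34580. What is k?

Set n(3n−1)/2 = 34580, giving 3n² − n − 69160 = 0.
The discriminant is 1 + 24·34580 = 829921, and √829921 = 911.
So n = (1 + 911) / 6 = 912/6 = 152.

152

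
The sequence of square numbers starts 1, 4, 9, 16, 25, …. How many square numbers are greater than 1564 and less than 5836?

37

The n-th square number is n².
Smallest index with value > 1564: n = 40 (giving 1600).
Largest index with value < 5836: n = 76 (giving 5776).
Indices 40 through 76: 37 terms.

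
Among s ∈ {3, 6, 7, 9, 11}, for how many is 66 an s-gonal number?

s = 3: P(3, 11) = 66. ✓
s = 6: P(6, 6) = 66. ✓
s = 7: P(7, 5) = 55 and P(7, 6) = 81; 66 is not s-gonal.
s = 9: P(9, 4) = 46 and P(9, 5) = 75; 66 is not s-gonal.
s = 11: P(11, 4) = 58 and P(11, 5) = 95; 66 is not s-gonal.
Hits: s ∈ {3, 6} → 2.

2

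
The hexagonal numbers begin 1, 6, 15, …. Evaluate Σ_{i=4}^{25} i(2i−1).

10703

Σ i(2i−1) = 2Σi² − Σi over i = 4..25.
Σi = 325 − 6 = 319 and Σi² = 5525 − 14 = 5511.
2·5511 − 1·319 = 10703.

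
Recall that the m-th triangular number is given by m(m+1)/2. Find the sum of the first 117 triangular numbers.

Σ i(i+1)/2 = (Σi² + Σi) / 2 over i = 1..117.
Σi = 6903 and Σi² = 540735.
(1·540735 + 1·6903) / 2 = 547638/2 = 273819.

273819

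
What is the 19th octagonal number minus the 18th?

Consecutive octagonal numbers differ by 6n − 5: here 6·19 − 5 = 109.

109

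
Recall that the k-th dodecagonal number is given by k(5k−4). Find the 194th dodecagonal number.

187404

194·(5·194 − 4) = 194·966 = 187404.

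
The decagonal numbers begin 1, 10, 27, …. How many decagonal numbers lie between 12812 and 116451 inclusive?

115

The n-th decagonal number is n(4n−3).
Smallest index with value ≥ 12812: n = 57 (giving 12825).
Largest index with value ≤ 116451: n = 171 (giving 116451).
Indices 57 through 171: 115 terms.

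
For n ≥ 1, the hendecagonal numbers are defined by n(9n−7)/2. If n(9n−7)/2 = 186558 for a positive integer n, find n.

Set n(9n−7)/2 = 186558, giving 9n² − 7n − 373116 = 0.
The discriminant is 49 + 72·186558 = 13432225, and √13432225 = 3665.
So n = (7 + 3665) / 18 = 3672/18 = 204.

204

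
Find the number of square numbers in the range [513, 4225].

43

The n-th square number is n².
Smallest index with value ≥ 513: n = 23 (giving 529).
Largest index with value ≤ 4225: n = 65 (giving 4225).
Indices 23 through 65: 43 terms.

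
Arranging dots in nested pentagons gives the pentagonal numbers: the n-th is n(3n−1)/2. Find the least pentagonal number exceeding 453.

477

Solve n(3n−1)/2 > 453 for integer n.
The largest n with value ≤ 453 is 17 (since 425 ≤ 453 < 477), so the first above is n = 18, value 477.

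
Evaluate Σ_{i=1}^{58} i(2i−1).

Σ i(2i−1) = 2Σi² − Σi over i = 1..58.
Σi = 1711 and Σi² = 66729.
2·66729 − 1·1711 = 131747.

131747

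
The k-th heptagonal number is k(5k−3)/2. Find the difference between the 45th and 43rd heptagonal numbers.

45·(5·45 − 3)/2 = 4995 and 43·(5·43 − 3)/2 = 4558.
Difference: 4995 − 4558 = 437.

437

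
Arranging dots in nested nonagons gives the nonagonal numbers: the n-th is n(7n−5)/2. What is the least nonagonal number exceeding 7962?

Solve n(7n−5)/2 > 7962 for integer n.
The largest n with value ≤ 7962 is 48 (since 7944 ≤ 7962 < 8281), so the first above is n = 49, value 8281.

8281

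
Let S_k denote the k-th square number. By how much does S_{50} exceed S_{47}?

50² = 2500 and 47² = 2209.
Difference: 2500 − 2209 = 291.

291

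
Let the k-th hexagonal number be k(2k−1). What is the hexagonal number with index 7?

91

The 7th hexagonal number is n(2n−1) with n = 7.
7·(2·7 − 1) = 7·13 = 91.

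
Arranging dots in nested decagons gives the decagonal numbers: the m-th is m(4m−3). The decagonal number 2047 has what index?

23

Set n(4n−3) = 2047, giving 4n² − 3n − 2047 = 0.
The discriminant is 9 + 16·2047 = 32761, and √32761 = 181.
So n = (3 + 181) / 8 = 184/8 = 23.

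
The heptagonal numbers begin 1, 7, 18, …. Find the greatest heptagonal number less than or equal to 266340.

265201

Solve n(5n−3)/2 ≤ 266340 for integer n.
n = 326 gives 265201 ≤ 266340, while n = 327 gives 266832 > 266340; so the answer is 265201.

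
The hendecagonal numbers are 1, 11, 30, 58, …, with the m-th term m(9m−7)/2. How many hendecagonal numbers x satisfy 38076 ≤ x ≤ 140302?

The n-th hendecagonal number is n(9n−7)/2.
Smallest index with value ≥ 38076: n = 93 (giving 38595).
Largest index with value ≤ 140302: n = 176 (giving 138776).
Indices 93 through 176: 84 terms.

84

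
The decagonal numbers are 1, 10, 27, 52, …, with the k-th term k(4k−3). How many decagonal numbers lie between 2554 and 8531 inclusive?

The n-th decagonal number is n(4n−3).
Smallest index with value ≥ 2554: n = 26 (giving 2626).
Largest index with value ≤ 8531: n = 46 (giving 8326).
Indices 26 through 46: 21 terms.

21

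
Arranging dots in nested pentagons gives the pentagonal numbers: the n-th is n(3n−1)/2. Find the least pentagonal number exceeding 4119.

4187

Solve n(3n−1)/2 > 4119 for integer n.
The largest n with value ≤ 4119 is 52 (since 4030 ≤ 4119 < 4187), so the first above is n = 53, value 4187.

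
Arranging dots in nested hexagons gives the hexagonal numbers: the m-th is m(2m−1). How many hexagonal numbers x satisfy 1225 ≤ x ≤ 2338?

10

The n-th hexagonal number is n(2n−1).
Smallest index with value ≥ 1225: n = 25 (giving 1225).
Largest index with value ≤ 2338: n = 34 (giving 2278).
Indices 25 through 34: 10 terms.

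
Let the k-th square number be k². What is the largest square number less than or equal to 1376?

Solve n² ≤ 1376 for integer n.
n = 37 gives 1369 ≤ 1376, while n = 38 gives 1444 > 1376; so the answer is 1369.

1369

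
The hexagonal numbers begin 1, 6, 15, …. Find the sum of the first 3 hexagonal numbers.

22

Σ i(2i−1) = 2Σi² − Σi over i = 1..3.
Σi = 6 and Σi² = 14.
2·14 − 1·6 = 22.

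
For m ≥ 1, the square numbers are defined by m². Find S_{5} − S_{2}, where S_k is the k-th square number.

21

5² = 25 and 2² = 4.
Difference: 25 − 4 = 21.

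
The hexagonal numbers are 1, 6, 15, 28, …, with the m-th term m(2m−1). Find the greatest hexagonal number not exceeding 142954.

142311

Solve n(2n−1) ≤ 142954 for integer n.
n = 267 gives 142311 ≤ 142954, while n = 268 gives 143380 > 142954; so the answer is 142311.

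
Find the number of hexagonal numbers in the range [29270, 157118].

The n-th hexagonal number is n(2n−1).
Smallest index with value ≥ 29270: n = 122 (giving 29646).
Largest index with value ≤ 157118: n = 280 (giving 156520).
Indices 122 through 280: 159 terms.

159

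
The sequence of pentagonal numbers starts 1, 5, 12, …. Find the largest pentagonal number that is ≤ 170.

Solve n(3n−1)/2 ≤ 170 for integer n.
n = 10 gives 145 ≤ 170, while n = 11 gives 176 > 170; so the answer is 145.

145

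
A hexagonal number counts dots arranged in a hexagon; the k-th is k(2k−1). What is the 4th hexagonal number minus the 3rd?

Consecutive hexagonal numbers differ by 4n − 3: here 4·4 − 3 = 13.

13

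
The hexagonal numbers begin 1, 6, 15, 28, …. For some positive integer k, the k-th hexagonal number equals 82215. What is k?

Set n(2n−1) = 82215, giving 2n² − n − 82215 = 0.
The discriminant is 1 + 8·82215 = 657721, and √657721 = 811.
So n = (1 + 811) / 4 = 812/4 = 203.

203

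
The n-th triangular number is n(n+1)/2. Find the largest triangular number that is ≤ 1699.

Solve n(n+1)/2 ≤ 1699 for integer n.
n = 57 gives 1653 ≤ 1699, while n = 58 gives 1711 > 1699; so the answer is 1653.

1653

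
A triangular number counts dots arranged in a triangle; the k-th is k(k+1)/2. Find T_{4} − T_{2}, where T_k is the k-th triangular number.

7

4·5/2 = 10 and 2·3/2 = 3.
Difference: 10 − 3 = 7.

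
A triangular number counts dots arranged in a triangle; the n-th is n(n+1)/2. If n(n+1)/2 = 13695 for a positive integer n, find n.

Set n(n+1)/2 = 13695, giving n² + n − 27390 = 0.
So n = (-1 + 331) / 2 = 330/2 = 165.

165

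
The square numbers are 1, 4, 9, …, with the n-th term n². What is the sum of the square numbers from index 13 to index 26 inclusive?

5551

Σ_{i=13}^{26} i² = 6201 − 650 = 5551.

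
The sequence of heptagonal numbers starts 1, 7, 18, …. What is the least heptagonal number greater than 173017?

Solve n(5n−3)/2 > 173017 for integer n.
The largest n with value ≤ 173017 is 263 (since 172528 ≤ 173017 < 173844), so the first above is n = 264, value 173844.

173844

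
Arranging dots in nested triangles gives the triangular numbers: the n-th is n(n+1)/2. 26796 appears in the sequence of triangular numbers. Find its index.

Set n(n+1)/2 = 26796, giving n² + n − 53592 = 0.
So n = (-1 + 463) / 2 = 462/2 = 231.
Check: 231·232/2 = 26796. ✓

231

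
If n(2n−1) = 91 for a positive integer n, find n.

7

Set n(2n−1) = 91, giving 2n² − n − 91 = 0.
The discriminant is 1 + 8·91 = 729, and √729 = 27.
So n = (1 + 27) / 4 = 28/4 = 7.
Check: 7·(2·7 − 1) = 91. ✓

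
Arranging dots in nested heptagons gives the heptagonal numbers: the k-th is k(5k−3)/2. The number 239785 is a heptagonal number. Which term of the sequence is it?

Set n(5n−3)/2 = 239785, giving 5n² − 3n − 479570 = 0.
So n = (3 + 3097) / 10 = 3100/10 = 310.
Check: 310·(5·310 − 3)/2 = 239785. ✓

310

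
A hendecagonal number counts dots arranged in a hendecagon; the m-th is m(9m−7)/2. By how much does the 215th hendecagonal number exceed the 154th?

215·(9·215 − 7)/2 = 207260 and 154·(9·154 − 7)/2 = 106183.
Difference: 207260 − 106183 = 101077.

101077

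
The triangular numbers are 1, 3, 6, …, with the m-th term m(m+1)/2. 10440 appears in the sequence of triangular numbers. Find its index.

144

Set n(n+1)/2 = 10440, giving n² + n − 20880 = 0.
The discriminant is 1 + 8·10440 = 83521, and √83521 = 289.
So n = (-1 + 289) / 2 = 288/2 = 144.
Check: 144·145/2 = 10440. ✓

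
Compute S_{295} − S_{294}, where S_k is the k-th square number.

n² − (n−1)² = 2n − 1, so 295² − 294² = 2·295 − 1 = 589.

589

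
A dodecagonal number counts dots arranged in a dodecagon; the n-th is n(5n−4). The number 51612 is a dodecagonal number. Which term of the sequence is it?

Set n(5n−4) = 51612, giving 5n² − 4n − 51612 = 0.
So n = (4 + 1016) / 10 = 1020/10 = 102.

102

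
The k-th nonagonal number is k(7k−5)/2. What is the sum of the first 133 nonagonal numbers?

Σ i(7i−5)/2 = (7Σi² − 5Σi) / 2 over i = 1..133.
Σi = 8911 and Σi² = 793079.
(7·793079 − 5·8911) / 2 = 5506998/2 = 2753499.

2753499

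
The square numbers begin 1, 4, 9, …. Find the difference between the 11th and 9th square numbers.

11² = 121 and 9² = 81.
Difference: 121 − 81 = 40.

40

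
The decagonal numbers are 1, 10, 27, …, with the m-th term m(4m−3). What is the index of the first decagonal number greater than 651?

Solve n(4n−3) > 651 for integer n.
The largest n with value ≤ 651 is 13 (since 637 ≤ 651 < 742), so the first above is n = 14, value 742.

14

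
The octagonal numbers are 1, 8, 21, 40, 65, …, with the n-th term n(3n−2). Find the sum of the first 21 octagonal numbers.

Σ i(3i−2) = 3Σi² − 2Σi over i = 1..21.
Σi = 231 and Σi² = 3311.
3·3311 − 2·231 = 9471.

9471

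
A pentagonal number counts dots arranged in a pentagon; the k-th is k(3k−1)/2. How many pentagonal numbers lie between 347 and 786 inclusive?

8

The n-th pentagonal number is n(3n−1)/2.
Smallest index with value ≥ 347: n = 16 (giving 376).
Largest index with value ≤ 786: n = 23 (giving 782).
Indices 16 through 23: 8 terms.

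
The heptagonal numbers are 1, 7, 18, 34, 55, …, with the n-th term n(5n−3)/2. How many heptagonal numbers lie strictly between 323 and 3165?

The n-th heptagonal number is n(5n−3)/2.
Smallest index with value > 323: n = 12 (giving 342).
Largest index with value < 3165: n = 35 (giving 3010).
Indices 12 through 35: 24 terms.

24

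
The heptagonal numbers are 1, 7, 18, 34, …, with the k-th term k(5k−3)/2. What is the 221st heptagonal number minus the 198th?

221·(5·221 − 3)/2 = 121771 and 198·(5·198 − 3)/2 = 97713.
Difference: 121771 − 97713 = 24058.

24058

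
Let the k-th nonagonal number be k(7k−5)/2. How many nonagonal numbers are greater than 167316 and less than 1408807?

The n-th nonagonal number is n(7n−5)/2.
Smallest index with value > 167316: n = 220 (giving 168850).
Largest index with value < 1408807: n = 634 (giving 1405261).
Indices 220 through 634: 415 terms.

415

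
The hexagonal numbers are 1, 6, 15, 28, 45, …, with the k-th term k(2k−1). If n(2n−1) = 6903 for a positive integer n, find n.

Set n(2n−1) = 6903, giving 2n² − n − 6903 = 0.
The discriminant is 1 + 8·6903 = 55225, and √55225 = 235.
So n = (1 + 235) / 4 = 236/4 = 59.

59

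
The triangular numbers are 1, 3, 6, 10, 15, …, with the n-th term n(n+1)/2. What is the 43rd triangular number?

946

43·44/2 = 1892/2 = 946.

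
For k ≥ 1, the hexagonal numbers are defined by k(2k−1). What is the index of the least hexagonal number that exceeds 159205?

Solve n(2n−1) > 159205 for integer n.
The largest n with value ≤ 159205 is 282 (since 158766 ≤ 159205 < 159895), so the first above is n = 283, value 159895.

283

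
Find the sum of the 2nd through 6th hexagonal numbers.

160

Σ i(2i−1) = 2Σi² − Σi over i = 2..6.
Σi = 21 − 1 = 20 and Σi² = 91 − 1 = 90.
2·90 − 1·20 = 160.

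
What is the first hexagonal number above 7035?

Solve n(2n−1) > 7035 for integer n.
The largest n with value ≤ 7035 is 59 (since 6903 ≤ 7035 < 7140), so the first above is n = 60, value 7140.

7140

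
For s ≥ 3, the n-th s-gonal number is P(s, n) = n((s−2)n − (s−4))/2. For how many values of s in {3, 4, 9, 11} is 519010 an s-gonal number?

1

s = 3: P(3, 1018) = 518671 and P(3, 1019) = 519690; 519010 is not s-gonal.
s = 4: P(4, 720) = 518400 and P(4, 721) = 519841; 519010 is not s-gonal.
s = 9: P(9, 385) = 517825 and P(9, 386) = 520521; 519010 is not s-gonal.
s = 11: P(11, 340) = 519010. ✓
Hits: s ∈ {11} → 1.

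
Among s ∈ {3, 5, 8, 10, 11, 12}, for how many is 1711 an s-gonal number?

s = 3: P(3, 58) = 1711. ✓
s = 5: P(5, 33) = 1617 and P(5, 34) = 1717; 1711 is not s-gonal.
s = 8: P(8, 24) = 1680 and P(8, 25) = 1825; 1711 is not s-gonal.
s = 10: P(10, 21) = 1701 and P(10, 22) = 1870; 1711 is not s-gonal.
s = 11: P(11, 19) = 1558 and P(11, 20) = 1730; 1711 is not s-gonal.
s = 12: P(12, 18) = 1548 and P(12, 19) = 1729; 1711 is not s-gonal.
Hits: s ∈ {3} → 1.

1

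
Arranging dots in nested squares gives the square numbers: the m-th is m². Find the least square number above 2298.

Solve n² > 2298 for integer n.
The largest n with value ≤ 2298 is 47 (since 2209 ≤ 2298 < 2304), so the first above is n = 48, value 2304.

2304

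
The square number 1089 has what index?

33

We need n² = 1089, so n = √1089 = 33.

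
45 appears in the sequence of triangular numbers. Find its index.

Set n(n+1)/2 = 45, giving n² + n − 90 = 0.
So n = (-1 + 19) / 2 = 18/2 = 9.

9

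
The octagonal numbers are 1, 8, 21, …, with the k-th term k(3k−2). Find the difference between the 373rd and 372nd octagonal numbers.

2233

Consecutive octagonal numbers differ by 6n − 5: here 6·373 − 5 = 2233.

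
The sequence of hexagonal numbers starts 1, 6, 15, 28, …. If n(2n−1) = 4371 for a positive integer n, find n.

Set n(2n−1) = 4371, giving 2n² − n − 4371 = 0.
So n = (1 + 187) / 4 = 188/4 = 47.

47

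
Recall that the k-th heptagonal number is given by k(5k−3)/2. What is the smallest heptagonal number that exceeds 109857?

Solve n(5n−3)/2 > 109857 for integer n.
The largest n with value ≤ 109857 is 209 (since 108889 ≤ 109857 < 109935), so the first above is n = 210, value 109935.

109935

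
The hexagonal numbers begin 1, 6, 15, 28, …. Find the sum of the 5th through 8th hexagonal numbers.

Σ i(2i−1) = 2Σi² − Σi over i = 5..8.
Σi = 36 − 10 = 26 and Σi² = 204 − 30 = 174.
2·174 − 1·26 = 322.

322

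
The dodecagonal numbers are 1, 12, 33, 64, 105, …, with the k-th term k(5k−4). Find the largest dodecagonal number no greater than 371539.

Solve n(5n−4) ≤ 371539 for integer n.
n = 272 gives 368832 ≤ 371539, while n = 273 gives 371553 > 371539; so the answer is 368832.

368832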